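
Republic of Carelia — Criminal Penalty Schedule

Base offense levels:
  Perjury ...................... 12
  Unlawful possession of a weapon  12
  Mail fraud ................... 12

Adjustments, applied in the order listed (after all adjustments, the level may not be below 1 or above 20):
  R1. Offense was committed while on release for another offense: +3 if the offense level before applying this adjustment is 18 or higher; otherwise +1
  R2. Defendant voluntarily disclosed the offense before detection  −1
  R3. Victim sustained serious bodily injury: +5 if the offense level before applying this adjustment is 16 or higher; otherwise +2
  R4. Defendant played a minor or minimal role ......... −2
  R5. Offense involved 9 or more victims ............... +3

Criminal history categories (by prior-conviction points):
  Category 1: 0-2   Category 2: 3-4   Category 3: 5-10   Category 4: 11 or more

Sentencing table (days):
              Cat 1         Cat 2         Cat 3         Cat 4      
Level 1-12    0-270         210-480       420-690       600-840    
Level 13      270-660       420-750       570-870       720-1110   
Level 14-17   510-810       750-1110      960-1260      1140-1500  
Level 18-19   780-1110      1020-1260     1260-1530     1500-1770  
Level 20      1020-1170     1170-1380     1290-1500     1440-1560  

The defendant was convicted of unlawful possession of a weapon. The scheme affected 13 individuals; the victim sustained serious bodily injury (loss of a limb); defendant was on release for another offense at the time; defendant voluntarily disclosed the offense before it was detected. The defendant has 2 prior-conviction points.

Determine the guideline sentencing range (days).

Base offense level for unlawful possession of a weapon: 12.
R1 applies (level before this adjustment is 12 < 18, so +1): 12 + 1 = 13.
R2 applies: 13 − 1 = 12.
R3 applies (level before this adjustment is 12 < 16, so +2): 12 + 2 = 14.
R4 does not apply.
R5 applies: 14 + 3 = 17.
Final offense level: 17.
Criminal history: 2 prior points → Category 1 (0-2).
Level 17 falls in the 14-17 band.
Grid: Level 14-17 × Category 1 = 510-810 days.

510-810 days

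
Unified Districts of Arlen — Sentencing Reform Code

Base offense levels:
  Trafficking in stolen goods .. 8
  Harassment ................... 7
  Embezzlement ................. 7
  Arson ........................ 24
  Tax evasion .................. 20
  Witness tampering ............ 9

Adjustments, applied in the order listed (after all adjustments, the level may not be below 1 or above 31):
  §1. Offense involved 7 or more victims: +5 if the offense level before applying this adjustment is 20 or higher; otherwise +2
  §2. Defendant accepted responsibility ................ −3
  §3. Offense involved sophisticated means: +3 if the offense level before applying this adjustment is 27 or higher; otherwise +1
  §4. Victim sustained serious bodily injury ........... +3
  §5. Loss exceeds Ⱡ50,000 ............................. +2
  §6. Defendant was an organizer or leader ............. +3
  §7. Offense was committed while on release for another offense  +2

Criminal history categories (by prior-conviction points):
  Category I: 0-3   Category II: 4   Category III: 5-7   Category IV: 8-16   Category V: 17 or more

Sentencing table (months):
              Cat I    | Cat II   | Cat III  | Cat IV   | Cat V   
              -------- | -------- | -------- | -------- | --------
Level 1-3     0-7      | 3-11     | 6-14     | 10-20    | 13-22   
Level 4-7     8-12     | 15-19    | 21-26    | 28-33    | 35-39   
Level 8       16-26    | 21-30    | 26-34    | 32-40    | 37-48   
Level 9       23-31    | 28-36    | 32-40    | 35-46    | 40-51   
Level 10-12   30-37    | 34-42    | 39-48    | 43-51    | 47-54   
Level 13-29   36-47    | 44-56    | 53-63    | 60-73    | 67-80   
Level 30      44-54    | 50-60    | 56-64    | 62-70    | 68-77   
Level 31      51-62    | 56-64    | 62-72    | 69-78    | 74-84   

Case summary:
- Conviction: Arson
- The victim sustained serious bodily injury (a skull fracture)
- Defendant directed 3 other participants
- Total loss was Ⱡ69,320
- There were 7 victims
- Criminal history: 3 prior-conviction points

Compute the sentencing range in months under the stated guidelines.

51-62 months

Base offense level for arson: 24.
§1 applies (level before this adjustment is 24 ≥ 20, so +5): 24 + 5 = 29.
§4 applies: 29 + 3 = 32.
§5 applies: 32 + 2 = 34.
§6 applies: 34 + 3 = 37.
§7 does not apply.
Level 37 exceeds the maximum of 31; capped at 31.
Final offense level: 31.
Criminal history: 3 prior points → Category I (0-3).
Level 31 falls in the 31 band.
Grid: Level 31 × Category I = 51-62 months.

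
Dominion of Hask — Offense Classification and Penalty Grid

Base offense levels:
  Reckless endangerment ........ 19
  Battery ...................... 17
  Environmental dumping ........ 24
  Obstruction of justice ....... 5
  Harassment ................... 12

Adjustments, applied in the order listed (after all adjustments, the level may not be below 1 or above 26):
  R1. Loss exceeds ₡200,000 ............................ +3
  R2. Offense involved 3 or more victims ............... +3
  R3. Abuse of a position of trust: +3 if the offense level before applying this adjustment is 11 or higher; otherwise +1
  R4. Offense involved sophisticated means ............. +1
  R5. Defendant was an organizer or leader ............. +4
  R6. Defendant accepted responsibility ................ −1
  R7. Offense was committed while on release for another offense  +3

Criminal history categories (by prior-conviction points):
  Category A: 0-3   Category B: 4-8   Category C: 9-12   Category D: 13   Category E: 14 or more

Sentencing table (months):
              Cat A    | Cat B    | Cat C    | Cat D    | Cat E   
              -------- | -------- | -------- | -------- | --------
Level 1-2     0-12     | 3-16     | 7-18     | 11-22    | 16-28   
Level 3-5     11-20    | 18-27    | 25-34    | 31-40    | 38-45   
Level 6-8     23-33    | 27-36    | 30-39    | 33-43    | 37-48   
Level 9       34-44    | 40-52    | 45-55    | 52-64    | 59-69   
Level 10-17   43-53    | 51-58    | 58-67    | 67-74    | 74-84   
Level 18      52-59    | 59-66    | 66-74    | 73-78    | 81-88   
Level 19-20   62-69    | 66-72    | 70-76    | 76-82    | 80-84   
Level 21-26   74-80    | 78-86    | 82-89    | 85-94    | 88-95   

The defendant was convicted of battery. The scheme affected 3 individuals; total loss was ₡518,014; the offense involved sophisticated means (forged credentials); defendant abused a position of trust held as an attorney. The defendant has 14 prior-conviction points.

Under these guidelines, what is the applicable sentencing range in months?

88-95 months

Base offense level for battery: 17.
R1 applies: 17 + 3 = 20.
R2 applies: 20 + 3 = 23.
R3 applies (level before this adjustment is 23 ≥ 11, so +3): 23 + 3 = 26.
R4 applies: 26 + 1 = 27.
R5 does not apply.
R6 does not apply.
R7 does not apply.
Level 27 exceeds the maximum of 26; capped at 26.
Final offense level: 26.
Criminal history: 14 prior points → Category E (14+).
Level 26 falls in the 21-26 band.
Grid: Level 21-26 × Category E = 88-95 months.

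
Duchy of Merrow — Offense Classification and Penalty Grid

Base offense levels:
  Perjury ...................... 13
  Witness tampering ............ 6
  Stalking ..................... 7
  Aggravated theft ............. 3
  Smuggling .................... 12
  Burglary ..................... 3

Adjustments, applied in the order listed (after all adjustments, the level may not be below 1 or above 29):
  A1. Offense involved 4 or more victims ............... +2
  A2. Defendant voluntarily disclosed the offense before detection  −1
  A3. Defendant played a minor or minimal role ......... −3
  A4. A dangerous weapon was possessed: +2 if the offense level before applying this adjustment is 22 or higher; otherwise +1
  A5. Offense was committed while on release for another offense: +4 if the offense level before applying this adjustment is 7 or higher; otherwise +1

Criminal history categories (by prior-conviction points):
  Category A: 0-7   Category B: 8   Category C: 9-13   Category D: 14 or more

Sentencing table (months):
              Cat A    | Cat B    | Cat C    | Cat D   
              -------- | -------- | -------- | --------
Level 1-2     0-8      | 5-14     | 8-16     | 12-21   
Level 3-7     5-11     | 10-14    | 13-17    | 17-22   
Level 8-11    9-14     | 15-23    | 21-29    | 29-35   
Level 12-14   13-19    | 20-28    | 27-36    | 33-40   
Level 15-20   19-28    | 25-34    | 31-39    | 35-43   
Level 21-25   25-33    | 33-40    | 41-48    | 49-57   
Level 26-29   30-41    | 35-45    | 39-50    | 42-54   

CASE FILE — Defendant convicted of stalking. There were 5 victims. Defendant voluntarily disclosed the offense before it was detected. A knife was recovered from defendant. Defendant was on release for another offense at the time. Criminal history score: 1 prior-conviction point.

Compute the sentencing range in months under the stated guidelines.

13-19 months

Base offense level for stalking: 7.
A1 applies: 7 + 2 = 9.
A2 applies: 9 − 1 = 8.
A4 applies (level before this adjustment is 8 < 22, so +1): 8 + 1 = 9.
A5 applies (level before this adjustment is 9 ≥ 7, so +4): 9 + 4 = 13.
Final offense level: 13.
Criminal history: 1 prior point → Category A (0-7).
Level 13 falls in the 12-14 band.
Grid: Level 12-14 × Category A = 13-19 months.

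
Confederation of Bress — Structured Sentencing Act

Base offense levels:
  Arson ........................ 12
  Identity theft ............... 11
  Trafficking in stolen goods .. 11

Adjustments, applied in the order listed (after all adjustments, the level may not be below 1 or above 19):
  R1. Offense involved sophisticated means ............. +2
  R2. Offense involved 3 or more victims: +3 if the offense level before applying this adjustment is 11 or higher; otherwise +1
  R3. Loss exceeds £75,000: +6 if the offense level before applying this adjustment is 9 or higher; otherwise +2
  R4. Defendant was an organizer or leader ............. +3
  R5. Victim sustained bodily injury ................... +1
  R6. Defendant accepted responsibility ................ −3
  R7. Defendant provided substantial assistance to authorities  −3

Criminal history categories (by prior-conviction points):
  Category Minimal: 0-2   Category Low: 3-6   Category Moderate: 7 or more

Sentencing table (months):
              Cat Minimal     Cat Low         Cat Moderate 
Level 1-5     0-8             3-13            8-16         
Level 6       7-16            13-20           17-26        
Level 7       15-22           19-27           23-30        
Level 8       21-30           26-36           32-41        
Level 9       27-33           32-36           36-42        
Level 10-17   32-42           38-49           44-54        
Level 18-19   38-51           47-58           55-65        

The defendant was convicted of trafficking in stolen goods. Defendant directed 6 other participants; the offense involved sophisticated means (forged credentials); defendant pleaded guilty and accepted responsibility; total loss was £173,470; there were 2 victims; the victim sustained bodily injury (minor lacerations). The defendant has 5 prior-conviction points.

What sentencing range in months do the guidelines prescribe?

Base offense level for trafficking in stolen goods: 11.
R1 applies: 11 + 2 = 13.
R3 applies (level before this adjustment is 13 ≥ 9, so +6): 13 + 6 = 19.
R4 applies: 19 + 3 = 22.
R5 applies: 22 + 1 = 23.
R6 applies: 23 − 3 = 20.
R7 does not apply.
Level 20 exceeds the maximum of 19; capped at 19.
Final offense level: 19.
Criminal history: 5 prior points → Category Low (3-6).
Level 19 falls in the 18-19 band.
Grid: Level 18-19 × Category Low = 47-58 months.

47-58 months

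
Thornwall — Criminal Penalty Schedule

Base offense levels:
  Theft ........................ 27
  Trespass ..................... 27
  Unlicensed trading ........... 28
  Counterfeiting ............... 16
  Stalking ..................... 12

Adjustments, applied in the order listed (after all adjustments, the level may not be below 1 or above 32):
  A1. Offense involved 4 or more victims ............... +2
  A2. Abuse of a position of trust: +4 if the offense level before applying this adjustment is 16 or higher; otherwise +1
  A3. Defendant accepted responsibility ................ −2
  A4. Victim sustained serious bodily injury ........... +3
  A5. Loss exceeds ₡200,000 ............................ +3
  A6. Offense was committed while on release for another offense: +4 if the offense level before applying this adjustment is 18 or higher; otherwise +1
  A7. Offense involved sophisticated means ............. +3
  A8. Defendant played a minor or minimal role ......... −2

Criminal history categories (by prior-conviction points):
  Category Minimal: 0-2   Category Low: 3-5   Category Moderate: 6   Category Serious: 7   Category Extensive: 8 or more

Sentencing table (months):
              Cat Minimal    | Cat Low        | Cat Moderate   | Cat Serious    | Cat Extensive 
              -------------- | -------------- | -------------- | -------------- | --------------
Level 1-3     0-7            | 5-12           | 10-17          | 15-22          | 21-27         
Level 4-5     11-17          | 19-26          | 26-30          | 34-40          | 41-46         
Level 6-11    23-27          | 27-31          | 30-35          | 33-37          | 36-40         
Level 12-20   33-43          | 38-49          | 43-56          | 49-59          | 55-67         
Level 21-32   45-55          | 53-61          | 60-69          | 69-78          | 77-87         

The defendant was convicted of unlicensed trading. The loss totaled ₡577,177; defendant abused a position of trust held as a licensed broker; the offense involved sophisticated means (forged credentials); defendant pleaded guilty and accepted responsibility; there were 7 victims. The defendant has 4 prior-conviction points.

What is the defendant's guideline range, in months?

53-61 months

Base offense level for unlicensed trading: 28.
A1 applies: 28 + 2 = 30.
A2 applies (level before this adjustment is 30 ≥ 16, so +4): 30 + 4 = 34.
A3 applies: 34 − 2 = 32.
A4 does not apply.
A5 applies: 32 + 3 = 35.
A6 does not apply.
A7 applies: 35 + 3 = 38.
A8 does not apply.
Level 38 exceeds the maximum of 32; capped at 32.
Final offense level: 32.
Criminal history: 4 prior points → Category Low (3-5).
Level 32 falls in the 21-32 band.
Grid: Level 21-32 × Category Low = 53-61 months.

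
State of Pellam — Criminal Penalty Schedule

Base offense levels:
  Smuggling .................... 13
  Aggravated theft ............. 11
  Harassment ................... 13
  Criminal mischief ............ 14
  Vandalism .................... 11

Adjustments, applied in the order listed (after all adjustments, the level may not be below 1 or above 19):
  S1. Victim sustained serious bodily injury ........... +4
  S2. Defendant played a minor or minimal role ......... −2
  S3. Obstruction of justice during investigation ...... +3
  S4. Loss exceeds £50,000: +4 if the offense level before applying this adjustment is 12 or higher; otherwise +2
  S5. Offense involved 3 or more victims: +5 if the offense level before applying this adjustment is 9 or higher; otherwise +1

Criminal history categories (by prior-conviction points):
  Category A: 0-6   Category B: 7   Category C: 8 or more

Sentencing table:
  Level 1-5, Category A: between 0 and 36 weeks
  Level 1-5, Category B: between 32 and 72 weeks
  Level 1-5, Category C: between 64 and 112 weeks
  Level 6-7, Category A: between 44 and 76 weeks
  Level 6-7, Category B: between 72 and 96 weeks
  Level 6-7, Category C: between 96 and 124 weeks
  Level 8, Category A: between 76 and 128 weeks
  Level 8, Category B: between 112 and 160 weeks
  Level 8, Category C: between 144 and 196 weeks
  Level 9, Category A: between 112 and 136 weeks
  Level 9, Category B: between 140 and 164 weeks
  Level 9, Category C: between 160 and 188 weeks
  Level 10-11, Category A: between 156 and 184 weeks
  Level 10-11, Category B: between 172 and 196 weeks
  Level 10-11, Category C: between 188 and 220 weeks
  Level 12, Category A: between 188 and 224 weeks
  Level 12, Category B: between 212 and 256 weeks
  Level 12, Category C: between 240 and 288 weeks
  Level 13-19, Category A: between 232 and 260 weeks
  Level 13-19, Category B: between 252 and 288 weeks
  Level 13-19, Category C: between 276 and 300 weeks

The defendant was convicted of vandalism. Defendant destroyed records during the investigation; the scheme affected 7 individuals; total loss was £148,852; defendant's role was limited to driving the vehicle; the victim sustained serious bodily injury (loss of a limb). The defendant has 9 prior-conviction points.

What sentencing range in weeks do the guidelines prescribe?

Base offense level for vandalism: 11.
S1 applies: 11 + 4 = 15.
S2 applies: 15 − 2 = 13.
S3 applies: 13 + 3 = 16.
S4 applies (level before this adjustment is 16 ≥ 12, so +4): 16 + 4 = 20.
S5 applies (level before this adjustment is 20 ≥ 9, so +5): 20 + 5 = 25.
Level 25 exceeds the maximum of 19; capped at 19.
Final offense level: 19.
Criminal history: 9 prior points → Category C (8+).
Level 19 falls in the 13-19 band.
Grid: Level 13-19 × Category C = 276-300 weeks.

276-300 weeks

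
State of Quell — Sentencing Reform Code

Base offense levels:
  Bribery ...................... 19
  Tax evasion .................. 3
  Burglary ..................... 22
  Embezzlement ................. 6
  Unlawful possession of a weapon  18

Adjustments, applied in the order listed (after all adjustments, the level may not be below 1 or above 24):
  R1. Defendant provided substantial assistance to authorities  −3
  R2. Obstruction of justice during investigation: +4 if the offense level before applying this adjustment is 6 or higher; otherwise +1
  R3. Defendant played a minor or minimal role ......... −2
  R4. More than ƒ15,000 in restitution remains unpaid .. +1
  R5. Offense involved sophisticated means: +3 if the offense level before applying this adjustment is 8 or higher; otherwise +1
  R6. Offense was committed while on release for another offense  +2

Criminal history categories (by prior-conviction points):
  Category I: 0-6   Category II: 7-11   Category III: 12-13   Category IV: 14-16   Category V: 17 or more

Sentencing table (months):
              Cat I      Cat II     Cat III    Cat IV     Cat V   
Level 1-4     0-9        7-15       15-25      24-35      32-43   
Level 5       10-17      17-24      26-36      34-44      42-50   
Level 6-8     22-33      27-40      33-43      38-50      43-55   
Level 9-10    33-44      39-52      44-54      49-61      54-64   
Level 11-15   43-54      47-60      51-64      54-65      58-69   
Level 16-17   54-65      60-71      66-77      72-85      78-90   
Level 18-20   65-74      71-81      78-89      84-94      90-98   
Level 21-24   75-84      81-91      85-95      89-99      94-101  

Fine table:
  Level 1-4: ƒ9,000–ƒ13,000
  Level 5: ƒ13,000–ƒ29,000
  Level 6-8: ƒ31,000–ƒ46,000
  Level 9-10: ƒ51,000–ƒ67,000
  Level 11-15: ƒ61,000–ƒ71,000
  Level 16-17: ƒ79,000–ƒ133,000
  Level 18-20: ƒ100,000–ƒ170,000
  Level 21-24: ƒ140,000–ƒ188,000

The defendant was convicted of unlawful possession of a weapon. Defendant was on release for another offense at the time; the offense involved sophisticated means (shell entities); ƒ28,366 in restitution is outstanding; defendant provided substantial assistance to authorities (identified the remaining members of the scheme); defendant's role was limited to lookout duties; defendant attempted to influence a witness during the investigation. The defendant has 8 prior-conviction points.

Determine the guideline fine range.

ƒ140,000–ƒ188,000

Base offense level for unlawful possession of a weapon: 18.
R1 applies: 18 − 3 = 15.
R2 applies (level before this adjustment is 15 ≥ 6, so +4): 15 + 4 = 19.
R3 applies: 19 − 2 = 17.
R4 applies: 17 + 1 = 18.
R5 applies (level before this adjustment is 18 ≥ 8, so +3): 18 + 3 = 21.
R6 applies: 21 + 2 = 23.
Final offense level: 23.
Level 23 falls in the 21-24 band.
Fine table: Level 21-24 → ƒ140,000–ƒ188,000.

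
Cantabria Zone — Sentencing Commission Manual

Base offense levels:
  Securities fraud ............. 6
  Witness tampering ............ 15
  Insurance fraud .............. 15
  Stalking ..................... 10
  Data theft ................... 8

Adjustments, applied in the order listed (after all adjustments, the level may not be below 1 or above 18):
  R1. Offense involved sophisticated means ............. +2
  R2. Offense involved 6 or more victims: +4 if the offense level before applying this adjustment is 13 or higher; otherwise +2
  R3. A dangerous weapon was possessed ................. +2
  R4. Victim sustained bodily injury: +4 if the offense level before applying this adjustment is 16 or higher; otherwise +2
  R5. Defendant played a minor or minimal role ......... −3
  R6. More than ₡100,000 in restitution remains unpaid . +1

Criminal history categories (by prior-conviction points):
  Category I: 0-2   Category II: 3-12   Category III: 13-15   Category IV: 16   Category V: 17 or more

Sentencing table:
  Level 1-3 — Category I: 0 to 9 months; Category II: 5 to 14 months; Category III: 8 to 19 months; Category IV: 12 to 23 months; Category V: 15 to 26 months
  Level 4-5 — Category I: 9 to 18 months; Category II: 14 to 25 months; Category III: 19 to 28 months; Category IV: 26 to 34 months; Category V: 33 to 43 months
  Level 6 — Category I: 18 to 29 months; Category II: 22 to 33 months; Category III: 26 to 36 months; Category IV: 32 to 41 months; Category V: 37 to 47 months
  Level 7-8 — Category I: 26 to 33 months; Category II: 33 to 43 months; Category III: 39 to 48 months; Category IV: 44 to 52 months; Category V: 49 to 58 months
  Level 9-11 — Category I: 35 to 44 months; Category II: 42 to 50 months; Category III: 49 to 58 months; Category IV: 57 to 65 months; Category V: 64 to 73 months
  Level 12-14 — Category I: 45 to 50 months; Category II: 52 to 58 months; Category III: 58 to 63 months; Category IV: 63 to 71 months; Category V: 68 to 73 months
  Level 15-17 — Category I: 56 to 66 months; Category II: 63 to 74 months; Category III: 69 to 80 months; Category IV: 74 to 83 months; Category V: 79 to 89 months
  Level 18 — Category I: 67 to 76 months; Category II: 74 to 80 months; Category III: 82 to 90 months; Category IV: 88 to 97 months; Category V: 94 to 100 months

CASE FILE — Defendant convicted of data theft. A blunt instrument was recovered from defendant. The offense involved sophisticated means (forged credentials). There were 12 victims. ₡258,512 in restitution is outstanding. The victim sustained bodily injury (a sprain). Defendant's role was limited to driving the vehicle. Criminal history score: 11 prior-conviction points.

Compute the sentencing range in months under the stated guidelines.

52-58 months

Base offense level for data theft: 8.
R1 applies: 8 + 2 = 10.
R2 applies (level before this adjustment is 10 < 13, so +2): 10 + 2 = 12.
R3 applies: 12 + 2 = 14.
R4 applies (level before this adjustment is 14 < 16, so +2): 14 + 2 = 16.
R5 applies: 16 − 3 = 13.
R6 applies: 13 + 1 = 14.
Final offense level: 14.
Criminal history: 11 prior points → Category II (3-12).
Level 14 falls in the 12-14 band.
Grid: Level 12-14 × Category II = 52-58 months.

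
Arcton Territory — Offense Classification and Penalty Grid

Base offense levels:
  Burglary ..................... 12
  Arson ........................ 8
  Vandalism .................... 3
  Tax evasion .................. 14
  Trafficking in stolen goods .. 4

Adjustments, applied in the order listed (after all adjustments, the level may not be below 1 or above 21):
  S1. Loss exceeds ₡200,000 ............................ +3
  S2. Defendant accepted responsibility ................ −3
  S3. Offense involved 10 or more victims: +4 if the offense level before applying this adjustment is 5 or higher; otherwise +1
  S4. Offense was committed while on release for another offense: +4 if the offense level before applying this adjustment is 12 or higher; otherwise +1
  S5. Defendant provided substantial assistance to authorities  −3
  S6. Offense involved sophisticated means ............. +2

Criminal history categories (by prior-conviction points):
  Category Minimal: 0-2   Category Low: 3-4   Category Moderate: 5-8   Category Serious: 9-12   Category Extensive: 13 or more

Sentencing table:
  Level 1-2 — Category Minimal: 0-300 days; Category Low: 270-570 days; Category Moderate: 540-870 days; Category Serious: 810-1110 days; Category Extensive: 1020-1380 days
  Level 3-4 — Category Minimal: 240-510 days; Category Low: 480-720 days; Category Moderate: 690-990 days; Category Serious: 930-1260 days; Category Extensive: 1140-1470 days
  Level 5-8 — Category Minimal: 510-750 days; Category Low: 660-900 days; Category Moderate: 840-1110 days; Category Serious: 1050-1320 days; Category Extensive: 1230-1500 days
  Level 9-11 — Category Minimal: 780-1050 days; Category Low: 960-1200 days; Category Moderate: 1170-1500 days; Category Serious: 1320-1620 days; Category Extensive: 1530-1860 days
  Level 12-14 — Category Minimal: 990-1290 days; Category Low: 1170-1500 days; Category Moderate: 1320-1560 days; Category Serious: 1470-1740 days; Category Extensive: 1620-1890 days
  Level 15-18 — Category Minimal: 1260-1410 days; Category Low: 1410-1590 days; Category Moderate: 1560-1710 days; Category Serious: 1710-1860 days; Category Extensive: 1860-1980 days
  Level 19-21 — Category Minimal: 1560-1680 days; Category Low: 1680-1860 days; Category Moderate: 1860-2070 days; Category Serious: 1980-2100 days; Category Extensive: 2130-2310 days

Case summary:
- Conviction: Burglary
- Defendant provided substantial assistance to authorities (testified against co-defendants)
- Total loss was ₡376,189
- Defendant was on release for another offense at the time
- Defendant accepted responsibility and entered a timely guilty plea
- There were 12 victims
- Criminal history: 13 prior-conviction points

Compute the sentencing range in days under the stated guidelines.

Base offense level for burglary: 12.
S1 applies: 12 + 3 = 15.
S2 applies: 15 − 3 = 12.
S3 applies (level before this adjustment is 12 ≥ 5, so +4): 12 + 4 = 16.
S4 applies (level before this adjustment is 16 ≥ 12, so +4): 16 + 4 = 20.
S5 applies: 20 − 3 = 17.
Final offense level: 17.
Criminal history: 13 prior points → Category Extensive (13+).
Level 17 falls in the 15-18 band.
Grid: Level 15-18 × Category Extensive = 1860-1980 days.

1860-1980 days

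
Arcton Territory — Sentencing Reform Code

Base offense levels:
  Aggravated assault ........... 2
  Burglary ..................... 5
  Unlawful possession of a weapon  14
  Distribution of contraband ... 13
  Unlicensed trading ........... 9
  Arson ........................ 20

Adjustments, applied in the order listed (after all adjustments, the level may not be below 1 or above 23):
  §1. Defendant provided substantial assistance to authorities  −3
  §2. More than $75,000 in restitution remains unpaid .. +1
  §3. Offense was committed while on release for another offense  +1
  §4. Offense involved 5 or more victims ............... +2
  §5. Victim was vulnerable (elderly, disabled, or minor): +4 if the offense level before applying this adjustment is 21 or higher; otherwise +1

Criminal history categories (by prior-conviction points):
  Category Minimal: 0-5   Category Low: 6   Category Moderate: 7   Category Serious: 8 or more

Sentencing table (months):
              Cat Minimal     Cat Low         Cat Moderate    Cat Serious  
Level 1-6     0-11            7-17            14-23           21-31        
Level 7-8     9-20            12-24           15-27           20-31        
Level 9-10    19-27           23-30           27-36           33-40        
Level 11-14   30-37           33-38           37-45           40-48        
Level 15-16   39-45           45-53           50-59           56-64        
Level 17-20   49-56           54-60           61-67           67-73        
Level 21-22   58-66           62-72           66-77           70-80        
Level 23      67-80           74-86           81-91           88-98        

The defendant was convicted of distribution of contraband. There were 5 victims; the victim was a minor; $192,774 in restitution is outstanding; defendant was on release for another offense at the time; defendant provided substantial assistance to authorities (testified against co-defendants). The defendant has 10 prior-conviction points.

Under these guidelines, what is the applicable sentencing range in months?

56-64 months

Base offense level for distribution of contraband: 13.
§1 applies: 13 − 3 = 10.
§2 applies: 10 + 1 = 11.
§3 applies: 11 + 1 = 12.
§4 applies: 12 + 2 = 14.
§5 applies (level before this adjustment is 14 < 21, so +1): 14 + 1 = 15.
Final offense level: 15.
Criminal history: 10 prior points → Category Serious (8+).
Level 15 falls in the 15-16 band.
Grid: Level 15-16 × Category Serious = 56-64 months.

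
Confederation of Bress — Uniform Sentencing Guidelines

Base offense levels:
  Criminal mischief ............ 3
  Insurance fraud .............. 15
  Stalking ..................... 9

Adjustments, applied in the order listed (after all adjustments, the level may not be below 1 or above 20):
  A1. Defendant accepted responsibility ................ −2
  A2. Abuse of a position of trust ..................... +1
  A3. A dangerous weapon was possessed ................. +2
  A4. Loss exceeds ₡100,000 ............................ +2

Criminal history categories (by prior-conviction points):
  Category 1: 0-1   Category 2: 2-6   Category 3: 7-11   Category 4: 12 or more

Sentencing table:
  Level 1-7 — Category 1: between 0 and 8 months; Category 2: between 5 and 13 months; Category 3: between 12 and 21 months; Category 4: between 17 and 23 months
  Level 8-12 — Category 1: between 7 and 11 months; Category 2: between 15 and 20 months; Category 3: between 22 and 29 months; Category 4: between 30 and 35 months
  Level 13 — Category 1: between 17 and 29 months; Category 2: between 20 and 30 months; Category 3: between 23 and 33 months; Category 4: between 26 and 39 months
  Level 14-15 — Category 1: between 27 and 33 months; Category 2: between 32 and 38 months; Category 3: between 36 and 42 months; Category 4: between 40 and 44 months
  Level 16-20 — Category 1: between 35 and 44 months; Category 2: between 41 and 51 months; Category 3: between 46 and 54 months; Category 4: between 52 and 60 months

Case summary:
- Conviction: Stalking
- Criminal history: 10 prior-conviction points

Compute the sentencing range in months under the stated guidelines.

Base offense level for stalking: 9.
Final offense level: 9.
Criminal history: 10 prior points → Category 3 (7-11).
Level 9 falls in the 8-12 band.
Grid: Level 8-12 × Category 3 = 22-29 months.

22-29 months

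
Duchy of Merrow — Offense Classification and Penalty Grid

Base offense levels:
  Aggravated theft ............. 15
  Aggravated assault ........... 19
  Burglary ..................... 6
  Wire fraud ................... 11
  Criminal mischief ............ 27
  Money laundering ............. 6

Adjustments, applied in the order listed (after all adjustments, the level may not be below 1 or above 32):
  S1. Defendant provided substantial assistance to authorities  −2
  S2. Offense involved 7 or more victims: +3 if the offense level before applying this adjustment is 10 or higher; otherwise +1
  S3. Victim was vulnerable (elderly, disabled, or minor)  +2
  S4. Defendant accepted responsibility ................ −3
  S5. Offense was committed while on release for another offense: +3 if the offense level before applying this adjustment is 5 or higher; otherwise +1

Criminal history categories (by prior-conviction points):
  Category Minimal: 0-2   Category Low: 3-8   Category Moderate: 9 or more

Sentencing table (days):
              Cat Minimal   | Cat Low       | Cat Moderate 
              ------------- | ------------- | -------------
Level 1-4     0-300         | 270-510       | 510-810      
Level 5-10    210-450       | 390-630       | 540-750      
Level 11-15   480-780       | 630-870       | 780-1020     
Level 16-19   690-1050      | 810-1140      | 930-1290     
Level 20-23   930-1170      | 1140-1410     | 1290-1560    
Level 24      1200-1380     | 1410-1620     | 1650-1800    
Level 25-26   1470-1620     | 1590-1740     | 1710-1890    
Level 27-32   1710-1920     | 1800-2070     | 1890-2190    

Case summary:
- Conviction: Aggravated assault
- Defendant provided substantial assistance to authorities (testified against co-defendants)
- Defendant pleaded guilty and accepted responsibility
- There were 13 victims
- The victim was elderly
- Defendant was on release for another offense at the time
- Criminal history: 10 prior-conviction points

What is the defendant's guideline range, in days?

1290-1560 days

Base offense level for aggravated assault: 19.
S1 applies: 19 − 2 = 17.
S2 applies (level before this adjustment is 17 ≥ 10, so +3): 17 + 3 = 20.
S3 applies: 20 + 2 = 22.
S4 applies: 22 − 3 = 19.
S5 applies (level before this adjustment is 19 ≥ 5, so +3): 19 + 3 = 22.
Final offense level: 22.
Criminal history: 10 prior points → Category Moderate (9+).
Level 22 falls in the 20-23 band.
Grid: Level 20-23 × Category Moderate = 1290-1560 days.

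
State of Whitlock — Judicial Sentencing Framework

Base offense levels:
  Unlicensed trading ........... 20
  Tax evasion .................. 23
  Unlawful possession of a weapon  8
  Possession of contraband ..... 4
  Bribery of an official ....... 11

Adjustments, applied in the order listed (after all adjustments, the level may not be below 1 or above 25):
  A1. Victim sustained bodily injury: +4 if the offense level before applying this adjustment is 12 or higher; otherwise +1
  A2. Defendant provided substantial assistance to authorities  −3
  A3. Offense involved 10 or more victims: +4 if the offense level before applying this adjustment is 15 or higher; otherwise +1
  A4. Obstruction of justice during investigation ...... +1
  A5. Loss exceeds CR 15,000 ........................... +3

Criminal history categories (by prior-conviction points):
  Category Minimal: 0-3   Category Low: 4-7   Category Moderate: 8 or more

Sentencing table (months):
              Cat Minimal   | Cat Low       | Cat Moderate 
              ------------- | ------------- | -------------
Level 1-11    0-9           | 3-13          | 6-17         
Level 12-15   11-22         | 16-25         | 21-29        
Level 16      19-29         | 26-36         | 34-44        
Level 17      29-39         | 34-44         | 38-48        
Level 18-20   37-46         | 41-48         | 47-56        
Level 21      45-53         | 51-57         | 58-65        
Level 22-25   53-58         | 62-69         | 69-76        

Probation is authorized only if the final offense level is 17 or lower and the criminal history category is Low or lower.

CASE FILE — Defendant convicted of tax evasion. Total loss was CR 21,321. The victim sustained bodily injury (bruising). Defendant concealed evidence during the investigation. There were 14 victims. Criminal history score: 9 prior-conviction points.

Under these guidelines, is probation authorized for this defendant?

Base offense level for tax evasion: 23.
A1 applies (level before this adjustment is 23 ≥ 12, so +4): 23 + 4 = 27.
A2 does not apply.
A3 applies (level before this adjustment is 27 ≥ 15, so +4): 27 + 4 = 31.
A4 applies: 31 + 1 = 32.
A5 applies: 32 + 3 = 35.
Level 35 exceeds the maximum of 25; capped at 25.
Final offense level: 25.
Criminal history: 9 prior points → Category Moderate (8+).
Level 25 falls in the 22-25 band.
Grid: Level 22-25 × Category Moderate = 69-76 months.
Probation check: level 25 > 17 and category Moderate > Low → not eligible.

No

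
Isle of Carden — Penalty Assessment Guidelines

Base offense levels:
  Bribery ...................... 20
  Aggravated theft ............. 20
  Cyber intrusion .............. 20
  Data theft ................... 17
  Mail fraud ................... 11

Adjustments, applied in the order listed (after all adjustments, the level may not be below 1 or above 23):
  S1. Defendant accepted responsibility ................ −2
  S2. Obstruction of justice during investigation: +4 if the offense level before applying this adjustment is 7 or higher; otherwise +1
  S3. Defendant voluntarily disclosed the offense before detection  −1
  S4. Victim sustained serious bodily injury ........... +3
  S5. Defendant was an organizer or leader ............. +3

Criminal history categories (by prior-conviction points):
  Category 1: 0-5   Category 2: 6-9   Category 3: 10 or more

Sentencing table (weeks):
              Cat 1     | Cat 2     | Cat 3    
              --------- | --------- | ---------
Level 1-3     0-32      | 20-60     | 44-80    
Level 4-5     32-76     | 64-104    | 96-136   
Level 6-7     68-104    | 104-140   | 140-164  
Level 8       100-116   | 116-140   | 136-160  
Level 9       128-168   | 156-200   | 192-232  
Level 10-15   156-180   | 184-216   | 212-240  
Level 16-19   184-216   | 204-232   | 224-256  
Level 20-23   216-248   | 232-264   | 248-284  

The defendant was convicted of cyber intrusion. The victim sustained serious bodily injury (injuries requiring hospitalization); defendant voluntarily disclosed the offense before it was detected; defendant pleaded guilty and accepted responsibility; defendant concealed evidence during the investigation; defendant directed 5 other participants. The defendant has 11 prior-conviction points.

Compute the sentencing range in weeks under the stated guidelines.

Base offense level for cyber intrusion: 20.
S1 applies: 20 − 2 = 18.
S2 applies (level before this adjustment is 18 ≥ 7, so +4): 18 + 4 = 22.
S3 applies: 22 − 1 = 21.
S4 applies: 21 + 3 = 24.
S5 applies: 24 + 3 = 27.
Level 27 exceeds the maximum of 23; capped at 23.
Final offense level: 23.
Criminal history: 11 prior points → Category 3 (10+).
Level 23 falls in the 20-23 band.
Grid: Level 20-23 × Category 3 = 248-284 weeks.

248-284 weeks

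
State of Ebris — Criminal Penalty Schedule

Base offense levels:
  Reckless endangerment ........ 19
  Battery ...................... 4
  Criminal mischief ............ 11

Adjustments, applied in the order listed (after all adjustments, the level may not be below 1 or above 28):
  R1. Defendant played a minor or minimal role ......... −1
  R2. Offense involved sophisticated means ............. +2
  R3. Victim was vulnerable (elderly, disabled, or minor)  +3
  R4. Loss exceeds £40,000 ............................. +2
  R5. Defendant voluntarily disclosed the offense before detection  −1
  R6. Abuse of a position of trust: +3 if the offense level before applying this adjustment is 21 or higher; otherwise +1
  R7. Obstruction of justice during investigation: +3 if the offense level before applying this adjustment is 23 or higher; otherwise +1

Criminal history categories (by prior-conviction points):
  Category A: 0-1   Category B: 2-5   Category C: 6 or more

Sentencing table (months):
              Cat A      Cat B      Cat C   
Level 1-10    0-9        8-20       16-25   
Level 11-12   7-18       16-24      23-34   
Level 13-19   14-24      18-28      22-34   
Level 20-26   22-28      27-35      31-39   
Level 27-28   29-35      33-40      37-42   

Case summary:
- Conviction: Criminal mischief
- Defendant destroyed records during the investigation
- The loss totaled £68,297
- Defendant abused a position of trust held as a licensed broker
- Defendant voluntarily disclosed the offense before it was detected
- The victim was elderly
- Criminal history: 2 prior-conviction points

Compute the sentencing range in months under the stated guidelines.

Base offense level for criminal mischief: 11.
R3 applies: 11 + 3 = 14.
R4 applies: 14 + 2 = 16.
R5 applies: 16 − 1 = 15.
R6 applies (level before this adjustment is 15 < 21, so +1): 15 + 1 = 16.
R7 applies (level before this adjustment is 16 < 23, so +1): 16 + 1 = 17.
Final offense level: 17.
Criminal history: 2 prior points → Category B (2-5).
Level 17 falls in the 13-19 band.
Grid: Level 13-19 × Category B = 18-28 months.

18-28 months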